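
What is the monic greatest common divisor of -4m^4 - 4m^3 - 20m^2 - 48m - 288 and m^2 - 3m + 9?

m^2 - 3m + 9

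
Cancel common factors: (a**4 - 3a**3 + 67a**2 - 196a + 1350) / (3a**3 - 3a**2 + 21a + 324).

(a**2 + 2a + 50)/(3a + 12)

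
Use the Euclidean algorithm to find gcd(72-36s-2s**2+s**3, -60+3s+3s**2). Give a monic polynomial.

1

Repeated division with remainder:
  s**3-2s**2-36s+72 = ((1/3)s-1)(3s**2+3s-60) + (-13s+12)
  3s**2+3s-60 = (-(3/13)s-75/169)(-13s+12) + (-9240/169)
  -13s+12 = ((2197/9240)s-169/770)(-9240/169) + (0)
The last nonzero remainder is the constant -9240/169, so the polynomials are coprime and gcd = 1.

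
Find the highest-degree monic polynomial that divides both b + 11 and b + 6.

1

Apply the Euclidean algorithm:
  b + 11 = (b + 6) + (5)
  b + 6 = ((1/5)b + 6/5)(5) + (0)
The last nonzero remainder is the constant 5, so the polynomials are coprime and gcd = 1.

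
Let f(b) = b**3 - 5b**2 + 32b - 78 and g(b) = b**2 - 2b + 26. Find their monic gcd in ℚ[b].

b**2 - 2b + 26

By polynomial division,
  b**3 - 5b**2 + 32b - 78 = (b - 3)(b**2 - 2b + 26) + (0)
The last nonzero remainder b**2 - 2b + 26 is already monic.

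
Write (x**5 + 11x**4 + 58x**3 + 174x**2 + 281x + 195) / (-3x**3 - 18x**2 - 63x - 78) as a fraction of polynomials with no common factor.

By polynomial division,
  x**5 + 11x**4 + 58x**3 + 174x**2 + 281x + 195 = (-(1/3)x**2 - (5/3)x - 7/3)(-3x**3 - 18x**2 - 63x - 78) + (x**2 + 4x + 13)
  -3x**3 - 18x**2 - 63x - 78 = (-3x - 6)(x**2 + 4x + 13) + (0)
The last nonzero remainder x**2 + 4x + 13 is already monic.
Cancel x**2 + 4x + 13 from numerator and denominator to get the reduced form.

(-x**3 - 7x**2 - 17x - 15)/(3x + 6)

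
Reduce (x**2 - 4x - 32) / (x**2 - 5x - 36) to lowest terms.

(x - 8)/(x - 9)

Apply the Euclidean algorithm:
  x**2 - 4x - 32 = (x**2 - 5x - 36) + (x + 4)
  x**2 - 5x - 36 = (x - 9)(x + 4) + (0)
The last nonzero remainder x + 4 is already monic.
Cancel x + 4 from numerator and denominator to get the reduced form.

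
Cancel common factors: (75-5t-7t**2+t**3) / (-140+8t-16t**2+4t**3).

(-15-2t+t**2)/(28+4t+4t**2)

Repeated division with remainder:
  t**3-7t**2-5t+75 = (1/4)(4t**3-16t**2+8t-140) + (-3t**2-7t+110)
  4t**3-16t**2+8t-140 = (-(4/3)t+76/9)(-3t**2-7t+110) + ((1924/9)t-9620/9)
  -3t**2-7t+110 = (-(27/1924)t-99/962)((1924/9)t-9620/9) + (0)
Last nonzero remainder: (1924/9)t-9620/9. Dividing through by 1924/9 gives the monic gcd t-5.
Cancel t-5 from numerator and denominator to get the reduced form.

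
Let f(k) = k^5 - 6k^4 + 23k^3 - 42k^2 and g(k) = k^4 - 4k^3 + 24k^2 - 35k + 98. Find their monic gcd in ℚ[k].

k^2 - 3k + 14

Repeated division with remainder:
  k^5 - 6k^4 + 23k^3 - 42k^2 = (k - 2)(k^4 - 4k^3 + 24k^2 - 35k + 98) + (-9k^3 + 41k^2 - 168k + 196)
  k^4 - 4k^3 + 24k^2 - 35k + 98 = (-(1/9)k - 5/81)(-9k^3 + 41k^2 - 168k + 196) + ((637/81)k^2 - (637/27)k + 8918/81)
  -9k^3 + 41k^2 - 168k + 196 = (-(729/637)k + 162/91)((637/81)k^2 - (637/27)k + 8918/81) + (0)
Last nonzero remainder: (637/81)k^2 - (637/27)k + 8918/81. Dividing through by 637/81 gives the monic gcd k^2 - 3k + 14.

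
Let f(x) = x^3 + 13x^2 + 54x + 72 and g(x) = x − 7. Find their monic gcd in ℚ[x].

1

Euclidean algorithm in ℚ[x]:
  x^3 + 13x^2 + 54x + 72 = (x^2 + 20x + 194)(x − 7) + (1430)
  x − 7 = ((1/1430)x − 7/1430)(1430) + (0)
The last nonzero remainder is the constant 1430, so the polynomials are coprime and gcd = 1.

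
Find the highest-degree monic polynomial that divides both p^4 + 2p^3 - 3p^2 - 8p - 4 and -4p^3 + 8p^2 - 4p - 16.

p + 1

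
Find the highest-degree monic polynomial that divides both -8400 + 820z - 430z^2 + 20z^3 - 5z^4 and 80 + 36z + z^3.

Apply the Euclidean algorithm:
  -5z^4 + 20z^3 - 430z^2 + 820z - 8400 = (-5z + 20)(z^3 + 36z + 80) + (-250z^2 + 500z - 10000)
  z^3 + 36z + 80 = (-(1/250)z - 1/125)(-250z^2 + 500z - 10000) + (0)
Last nonzero remainder: -250z^2 + 500z - 10000. Dividing through by -250 gives the monic gcd z^2 - 2z + 40.

40 - 2z + z^2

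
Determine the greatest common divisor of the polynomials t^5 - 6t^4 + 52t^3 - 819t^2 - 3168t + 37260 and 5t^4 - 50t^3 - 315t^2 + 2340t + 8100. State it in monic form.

t^2 - 3t - 54

Repeated division with remainder:
  t^5 - 6t^4 + 52t^3 - 819t^2 - 3168t + 37260 = ((1/5)t + 4/5)(5t^4 - 50t^3 - 315t^2 + 2340t + 8100) + (155t^3 - 1035t^2 - 6660t + 30780)
  5t^4 - 50t^3 - 315t^2 + 2340t + 8100 = ((1/31)t - 103/961)(155t^3 - 1035t^2 - 6660t + 30780) + (-(202860/961)t^2 + (608580/961)t + 10954440/961)
  155t^3 - 1035t^2 - 6660t + 30780 = (-(29791/40572)t + 18259/6762)(-(202860/961)t^2 + (608580/961)t + 10954440/961) + (0)
Last nonzero remainder: -(202860/961)t^2 + (608580/961)t + 10954440/961. Dividing through by -202860/961 gives the monic gcd t^2 - 3t - 54.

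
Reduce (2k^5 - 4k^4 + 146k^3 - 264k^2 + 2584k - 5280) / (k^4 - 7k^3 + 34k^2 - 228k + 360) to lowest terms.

By polynomial division,
  2k^5 - 4k^4 + 146k^3 - 264k^2 + 2584k - 5280 = (2k + 10)(k^4 - 7k^3 + 34k^2 - 228k + 360) + (148k^3 - 148k^2 + 4144k - 8880)
  k^4 - 7k^3 + 34k^2 - 228k + 360 = ((1/148)k - 3/74)(148k^3 - 148k^2 + 4144k - 8880) + (0)
Last nonzero remainder: 148k^3 - 148k^2 + 4144k - 8880. Dividing through by 148 gives the monic gcd k^3 - k^2 + 28k - 60.
Cancel k^3 - k^2 + 28k - 60 from numerator and denominator to get the reduced form.

(2k^2 - 2k + 88)/(k - 6)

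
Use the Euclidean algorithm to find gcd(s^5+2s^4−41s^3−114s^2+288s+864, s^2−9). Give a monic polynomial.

s^2−9

Apply the Euclidean algorithm:
  s^5+2s^4−41s^3−114s^2+288s+864 = (s^3+2s^2−32s−96)(s^2−9) + (0)
The last nonzero remainder s^2−9 is already monic.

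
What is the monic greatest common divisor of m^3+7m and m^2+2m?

By polynomial division,
  m^3+7m = (m-2)(m^2+2m) + (11m)
  m^2+2m = ((1/11)m+2/11)(11m) + (0)
Last nonzero remainder: 11m. Dividing through by 11 gives the monic gcd m.

m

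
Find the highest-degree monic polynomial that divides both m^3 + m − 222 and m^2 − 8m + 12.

m − 6

Euclidean algorithm in ℚ[m]:
  m^3 + m − 222 = (m + 8)(m^2 − 8m + 12) + (53m − 318)
  m^2 − 8m + 12 = ((1/53)m − 2/53)(53m − 318) + (0)
Last nonzero remainder: 53m − 318. Dividing through by 53 gives the monic gcd m − 6.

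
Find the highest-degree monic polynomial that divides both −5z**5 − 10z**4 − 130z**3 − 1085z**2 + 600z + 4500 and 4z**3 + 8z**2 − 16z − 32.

z**2 − 4

Euclidean algorithm in ℚ[z]:
  −5z**5 − 10z**4 − 130z**3 − 1085z**2 + 600z + 4500 = (−(5/4)z**2 − 75/2)(4z**3 + 8z**2 − 16z − 32) + (−825z**2 + 3300)
  4z**3 + 8z**2 − 16z − 32 = (−(4/825)z − 8/825)(−825z**2 + 3300) + (0)
Last nonzero remainder: −825z**2 + 3300. Dividing through by −825 gives the monic gcd z**2 − 4.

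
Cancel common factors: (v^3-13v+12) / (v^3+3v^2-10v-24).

Repeated division with remainder:
  v^3-13v+12 = (v^3+3v^2-10v-24) + (-3v^2-3v+36)
  v^3+3v^2-10v-24 = (-(1/3)v-2/3)(-3v^2-3v+36) + (0)
Last nonzero remainder: -3v^2-3v+36. Dividing through by -3 gives the monic gcd v^2+v-12.
Cancel v^2+v-12 from numerator and denominator to get the reduced form.

(v-1)/(v+2)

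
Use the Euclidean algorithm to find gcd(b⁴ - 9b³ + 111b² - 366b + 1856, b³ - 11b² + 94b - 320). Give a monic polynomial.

By polynomial division,
  b⁴ - 9b³ + 111b² - 366b + 1856 = (b + 2)(b³ - 11b² + 94b - 320) + (39b² - 234b + 2496)
  b³ - 11b² + 94b - 320 = ((1/39)b - 5/39)(39b² - 234b + 2496) + (0)
Last nonzero remainder: 39b² - 234b + 2496. Dividing through by 39 gives the monic gcd b² - 6b + 64.

b² - 6b + 64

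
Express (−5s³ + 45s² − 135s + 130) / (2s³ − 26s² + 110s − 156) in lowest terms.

(−5s + 10)/(2s − 12)

By polynomial division,
  −5s³ + 45s² − 135s + 130 = (−5/2)(2s³ − 26s² + 110s − 156) + (−20s² + 140s − 260)
  2s³ − 26s² + 110s − 156 = (−(1/10)s + 3/5)(−20s² + 140s − 260) + (0)
Last nonzero remainder: −20s² + 140s − 260. Dividing through by −20 gives the monic gcd s² − 7s + 13.
Cancel s² − 7s + 13 from numerator and denominator to get the reduced form.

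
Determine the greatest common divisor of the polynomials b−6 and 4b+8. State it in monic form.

1

Repeated division with remainder:
  b−6 = (1/4)(4b+8) + (−8)
  4b+8 = (−(1/2)b−1)(−8) + (0)
The last nonzero remainder is the constant −8, so the polynomials are coprime and gcd = 1.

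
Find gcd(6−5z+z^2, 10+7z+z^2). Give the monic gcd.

By polynomial division,
  z^2−5z+6 = (z^2+7z+10) + (−12z−4)
  z^2+7z+10 = (−(1/12)z−5/9)(−12z−4) + (70/9)
  −12z−4 = (−(54/35)z−18/35)(70/9) + (0)
The last nonzero remainder is the constant 70/9, so the polynomials are coprime and gcd = 1.

1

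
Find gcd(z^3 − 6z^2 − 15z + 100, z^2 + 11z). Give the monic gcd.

1

By polynomial division,
  z^3 − 6z^2 − 15z + 100 = (z − 17)(z^2 + 11z) + (172z + 100)
  z^2 + 11z = ((1/172)z + 112/1849)(172z + 100) + (−11200/1849)
  172z + 100 = (−(79507/2800)z − 1849/112)(−11200/1849) + (0)
The last nonzero remainder is the constant −11200/1849, so the polynomials are coprime and gcd = 1.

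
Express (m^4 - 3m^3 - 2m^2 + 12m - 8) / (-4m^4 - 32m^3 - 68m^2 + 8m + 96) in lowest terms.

(-m^2 + 4m - 4)/(4m^2 + 28m + 48)

Apply the Euclidean algorithm:
  m^4 - 3m^3 - 2m^2 + 12m - 8 = (-1/4)(-4m^4 - 32m^3 - 68m^2 + 8m + 96) + (-11m^3 - 19m^2 + 14m + 16)
  -4m^4 - 32m^3 - 68m^2 + 8m + 96 = ((4/11)m + 276/121)(-11m^3 - 19m^2 + 14m + 16) + (-(3600/121)m^2 - (3600/121)m + 7200/121)
  -11m^3 - 19m^2 + 14m + 16 = ((1331/3600)m + 121/450)(-(3600/121)m^2 - (3600/121)m + 7200/121) + (0)
Last nonzero remainder: -(3600/121)m^2 - (3600/121)m + 7200/121. Dividing through by -3600/121 gives the monic gcd m^2 + m - 2.
Cancel m^2 + m - 2 from numerator and denominator to get the reduced form.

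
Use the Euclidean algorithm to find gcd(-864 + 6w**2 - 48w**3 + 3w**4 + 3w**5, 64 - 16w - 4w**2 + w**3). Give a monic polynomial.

-16 + w**2

By polynomial division,
  3w**5 + 3w**4 - 48w**3 + 6w**2 - 864 = (3w**2 + 15w + 60)(w**3 - 4w**2 - 16w + 64) + (294w**2 - 4704)
  w**3 - 4w**2 - 16w + 64 = ((1/294)w - 2/147)(294w**2 - 4704) + (0)
Last nonzero remainder: 294w**2 - 4704. Dividing through by 294 gives the monic gcd w**2 - 16.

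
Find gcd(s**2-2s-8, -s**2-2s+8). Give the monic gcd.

Euclidean algorithm in ℚ[s]:
  s**2-2s-8 = (-1)(-s**2-2s+8) + (-4s)
  -s**2-2s+8 = ((1/4)s+1/2)(-4s) + (8)
  -4s = (-(1/2)s)(8) + (0)
The last nonzero remainder is the constant 8, so the polynomials are coprime and gcd = 1.

1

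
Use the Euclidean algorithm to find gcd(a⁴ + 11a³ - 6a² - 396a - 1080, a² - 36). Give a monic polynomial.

a² - 36

Euclidean algorithm in ℚ[a]:
  a⁴ + 11a³ - 6a² - 396a - 1080 = (a² + 11a + 30)(a² - 36) + (0)
The last nonzero remainder a² - 36 is already monic.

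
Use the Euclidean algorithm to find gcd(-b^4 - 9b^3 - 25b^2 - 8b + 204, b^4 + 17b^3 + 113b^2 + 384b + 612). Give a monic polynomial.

b^3 + 11b^2 + 47b + 102

By polynomial division,
  -b^4 - 9b^3 - 25b^2 - 8b + 204 = (-1)(b^4 + 17b^3 + 113b^2 + 384b + 612) + (8b^3 + 88b^2 + 376b + 816)
  b^4 + 17b^3 + 113b^2 + 384b + 612 = ((1/8)b + 3/4)(8b^3 + 88b^2 + 376b + 816) + (0)
Last nonzero remainder: 8b^3 + 88b^2 + 376b + 816. Dividing through by 8 gives the monic gcd b^3 + 11b^2 + 47b + 102.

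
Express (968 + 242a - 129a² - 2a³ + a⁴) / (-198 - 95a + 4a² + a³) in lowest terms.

By polynomial division,
  a⁴ - 2a³ - 129a² + 242a + 968 = (a - 6)(a³ + 4a² - 95a - 198) + (-10a² - 130a - 220)
  a³ + 4a² - 95a - 198 = (-(1/10)a + 9/10)(-10a² - 130a - 220) + (0)
Last nonzero remainder: -10a² - 130a - 220. Dividing through by -10 gives the monic gcd a² + 13a + 22.
Cancel a² + 13a + 22 from numerator and denominator to get the reduced form.

(44 - 15a + a²)/(-9 + a)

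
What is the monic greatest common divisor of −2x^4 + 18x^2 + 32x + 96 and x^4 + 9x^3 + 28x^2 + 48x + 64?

x^2 + x + 4

Euclidean algorithm in ℚ[x]:
  −2x^4 + 18x^2 + 32x + 96 = (−2)(x^4 + 9x^3 + 28x^2 + 48x + 64) + (18x^3 + 74x^2 + 128x + 224)
  x^4 + 9x^3 + 28x^2 + 48x + 64 = ((1/18)x + 22/81)(18x^3 + 74x^2 + 128x + 224) + ((64/81)x^2 + (64/81)x + 256/81)
  18x^3 + 74x^2 + 128x + 224 = ((729/32)x + 567/8)((64/81)x^2 + (64/81)x + 256/81) + (0)
Last nonzero remainder: (64/81)x^2 + (64/81)x + 256/81. Dividing through by 64/81 gives the monic gcd x^2 + x + 4.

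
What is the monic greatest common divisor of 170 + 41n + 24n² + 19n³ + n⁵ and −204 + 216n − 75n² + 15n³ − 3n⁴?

17 − n + n²

Apply the Euclidean algorithm:
  n⁵ + 19n³ + 24n² + 41n + 170 = (−(1/3)n − 5/3)(−3n⁴ + 15n³ − 75n² + 216n − 204) + (19n³ − 29n² + 333n − 170)
  −3n⁴ + 15n³ − 75n² + 216n − 204 = (−(3/19)n + 198/361)(19n³ − 29n² + 333n − 170) + (−(2352/361)n² + (2352/361)n − 39984/361)
  19n³ − 29n² + 333n − 170 = (−(6859/2352)n + 1805/1176)(−(2352/361)n² + (2352/361)n − 39984/361) + (0)
Last nonzero remainder: −(2352/361)n² + (2352/361)n − 39984/361. Dividing through by −2352/361 gives the monic gcd n² − n + 17.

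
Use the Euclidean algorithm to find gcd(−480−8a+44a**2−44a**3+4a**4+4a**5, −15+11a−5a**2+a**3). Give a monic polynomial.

Repeated division with remainder:
  4a**5+4a**4−44a**3+44a**2−8a−480 = (4a**2+24a+32)(a**3−5a**2+11a−15) + (0)
The last nonzero remainder a**3−5a**2+11a−15 is already monic.

−15+11a−5a**2+a**3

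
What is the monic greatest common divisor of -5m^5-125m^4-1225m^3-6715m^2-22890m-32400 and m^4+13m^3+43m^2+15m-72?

m^2+11m+24

Repeated division with remainder:
  -5m^5-125m^4-1225m^3-6715m^2-22890m-32400 = (-5m-60)(m^4+13m^3+43m^2+15m-72) + (-230m^3-4060m^2-22350m-36720)
  m^4+13m^3+43m^2+15m-72 = (-(1/230)m+107/5290)(-230m^3-4060m^2-22350m-36720) + ((14784/529)m^2+(162624/529)m+354816/529)
  -230m^3-4060m^2-22350m-36720 = (-(60835/7392)m-134895/2464)((14784/529)m^2+(162624/529)m+354816/529) + (0)
Last nonzero remainder: (14784/529)m^2+(162624/529)m+354816/529. Dividing through by 14784/529 gives the monic gcd m^2+11m+24.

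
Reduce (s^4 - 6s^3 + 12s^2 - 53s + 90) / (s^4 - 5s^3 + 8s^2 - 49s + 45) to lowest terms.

(s - 2)/(s - 1)

Apply the Euclidean algorithm:
  s^4 - 6s^3 + 12s^2 - 53s + 90 = (s^4 - 5s^3 + 8s^2 - 49s + 45) + (-s^3 + 4s^2 - 4s + 45)
  s^4 - 5s^3 + 8s^2 - 49s + 45 = (-s + 1)(-s^3 + 4s^2 - 4s + 45) + (0)
Last nonzero remainder: -s^3 + 4s^2 - 4s + 45. Dividing through by -1 gives the monic gcd s^3 - 4s^2 + 4s - 45.
Cancel s^3 - 4s^2 + 4s - 45 from numerator and denominator to get the reduced form.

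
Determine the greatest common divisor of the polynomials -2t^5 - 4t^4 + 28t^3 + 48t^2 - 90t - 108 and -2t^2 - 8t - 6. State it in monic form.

t^2 + 4t + 3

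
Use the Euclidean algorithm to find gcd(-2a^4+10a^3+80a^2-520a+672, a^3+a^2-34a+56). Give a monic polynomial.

a^3+a^2-34a+56

Repeated division with remainder:
  -2a^4+10a^3+80a^2-520a+672 = (-2a+12)(a^3+a^2-34a+56) + (0)
The last nonzero remainder a^3+a^2-34a+56 is already monic.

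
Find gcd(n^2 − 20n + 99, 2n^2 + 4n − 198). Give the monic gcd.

n − 9

By polynomial division,
  n^2 − 20n + 99 = (1/2)(2n^2 + 4n − 198) + (−22n + 198)
  2n^2 + 4n − 198 = (−(1/11)n − 1)(−22n + 198) + (0)
Last nonzero remainder: −22n + 198. Dividing through by −22 gives the monic gcd n − 9.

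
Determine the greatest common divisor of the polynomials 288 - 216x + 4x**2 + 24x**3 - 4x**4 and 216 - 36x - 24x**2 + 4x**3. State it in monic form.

-9 + x**2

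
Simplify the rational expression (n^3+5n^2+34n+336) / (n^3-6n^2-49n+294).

(n^2-2n+48)/(n^2-13n+42)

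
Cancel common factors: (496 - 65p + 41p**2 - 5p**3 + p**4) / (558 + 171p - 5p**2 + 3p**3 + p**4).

(16 + p + p**2)/(18 + 9p + p**2)

Euclidean algorithm in ℚ[p]:
  p**4 - 5p**3 + 41p**2 - 65p + 496 = (p**4 + 3p**3 - 5p**2 + 171p + 558) + (-8p**3 + 46p**2 - 236p - 62)
  p**4 + 3p**3 - 5p**2 + 171p + 558 = (-(1/8)p - 35/32)(-8p**3 + 46p**2 - 236p - 62) + ((253/16)p**2 - (759/8)p + 7843/16)
  -8p**3 + 46p**2 - 236p - 62 = (-(128/253)p - 32/253)((253/16)p**2 - (759/8)p + 7843/16) + (0)
Last nonzero remainder: (253/16)p**2 - (759/8)p + 7843/16. Dividing through by 253/16 gives the monic gcd p**2 - 6p + 31.
Cancel p**2 - 6p + 31 from numerator and denominator to get the reduced form.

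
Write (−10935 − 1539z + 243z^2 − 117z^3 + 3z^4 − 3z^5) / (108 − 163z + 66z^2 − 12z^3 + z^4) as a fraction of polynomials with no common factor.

(−405 − 162z − 18z^2 − 3z^3)/(4 − 5z + z^2)

Euclidean algorithm in ℚ[z]:
  −3z^5 + 3z^4 − 117z^3 + 243z^2 − 1539z − 10935 = (−3z − 33)(z^4 − 12z^3 + 66z^2 − 163z + 108) + (−315z^3 + 1932z^2 − 6594z − 7371)
  z^4 − 12z^3 + 66z^2 − 163z + 108 = (−(1/315)z + 88/4725)(−315z^3 + 1932z^2 − 6594z − 7371) + ((2044/225)z^2 − (14308/225)z + 6132/25)
  −315z^3 + 1932z^2 − 6594z − 7371 = (−(10125/292)z − 8775/292)((2044/225)z^2 − (14308/225)z + 6132/25) + (0)
Last nonzero remainder: (2044/225)z^2 − (14308/225)z + 6132/25. Dividing through by 2044/225 gives the monic gcd z^2 − 7z + 27.
Cancel z^2 − 7z + 27 from numerator and denominator to get the reduced form.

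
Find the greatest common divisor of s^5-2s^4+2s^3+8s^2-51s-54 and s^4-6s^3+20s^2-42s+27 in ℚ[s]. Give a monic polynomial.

s^3-5s^2+15s-27

By polynomial division,
  s^5-2s^4+2s^3+8s^2-51s-54 = (s+4)(s^4-6s^3+20s^2-42s+27) + (6s^3-30s^2+90s-162)
  s^4-6s^3+20s^2-42s+27 = ((1/6)s-1/6)(6s^3-30s^2+90s-162) + (0)
Last nonzero remainder: 6s^3-30s^2+90s-162. Dividing through by 6 gives the monic gcd s^3-5s^2+15s-27.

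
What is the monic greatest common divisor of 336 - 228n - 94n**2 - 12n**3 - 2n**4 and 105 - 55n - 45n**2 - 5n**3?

Apply the Euclidean algorithm:
  -2n**4 - 12n**3 - 94n**2 - 228n + 336 = ((2/5)n - 6/5)(-5n**3 - 45n**2 - 55n + 105) + (-126n**2 - 336n + 462)
  -5n**3 - 45n**2 - 55n + 105 = ((5/126)n + 95/378)(-126n**2 - 336n + 462) + ((100/9)n - 100/9)
  -126n**2 - 336n + 462 = (-(567/50)n - 2079/50)((100/9)n - 100/9) + (0)
Last nonzero remainder: (100/9)n - 100/9. Dividing through by 100/9 gives the monic gcd n - 1.

-1 + n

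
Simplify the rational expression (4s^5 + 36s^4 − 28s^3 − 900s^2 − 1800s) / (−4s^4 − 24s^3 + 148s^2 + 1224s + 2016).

(−s^3 + 25s)/(s^2 − 3s − 28)

Apply the Euclidean algorithm:
  4s^5 + 36s^4 − 28s^3 − 900s^2 − 1800s = (−s − 3)(−4s^4 − 24s^3 + 148s^2 + 1224s + 2016) + (48s^3 + 768s^2 + 3888s + 6048)
  −4s^4 − 24s^3 + 148s^2 + 1224s + 2016 = (−(1/12)s + 5/6)(48s^3 + 768s^2 + 3888s + 6048) + (−168s^2 − 1512s − 3024)
  48s^3 + 768s^2 + 3888s + 6048 = (−(2/7)s − 2)(−168s^2 − 1512s − 3024) + (0)
Last nonzero remainder: −168s^2 − 1512s − 3024. Dividing through by −168 gives the monic gcd s^2 + 9s + 18.
Cancel s^2 + 9s + 18 from numerator and denominator to get the reduced form.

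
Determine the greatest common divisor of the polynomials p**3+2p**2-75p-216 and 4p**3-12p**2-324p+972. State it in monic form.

Repeated division with remainder:
  p**3+2p**2-75p-216 = (1/4)(4p**3-12p**2-324p+972) + (5p**2+6p-459)
  4p**3-12p**2-324p+972 = ((4/5)p-84/25)(5p**2+6p-459) + ((1584/25)p-14256/25)
  5p**2+6p-459 = ((125/1584)p+425/528)((1584/25)p-14256/25) + (0)
Last nonzero remainder: (1584/25)p-14256/25. Dividing through by 1584/25 gives the monic gcd p-9.

p-9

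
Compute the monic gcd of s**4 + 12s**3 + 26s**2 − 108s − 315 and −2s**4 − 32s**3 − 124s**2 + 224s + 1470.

s**3 + 9s**2 − s − 105

Apply the Euclidean algorithm:
  s**4 + 12s**3 + 26s**2 − 108s − 315 = (−1/2)(−2s**4 − 32s**3 − 124s**2 + 224s + 1470) + (−4s**3 − 36s**2 + 4s + 420)
  −2s**4 − 32s**3 − 124s**2 + 224s + 1470 = ((1/2)s + 7/2)(−4s**3 − 36s**2 + 4s + 420) + (0)
Last nonzero remainder: −4s**3 − 36s**2 + 4s + 420. Dividing through by −4 gives the monic gcd s**3 + 9s**2 − s − 105.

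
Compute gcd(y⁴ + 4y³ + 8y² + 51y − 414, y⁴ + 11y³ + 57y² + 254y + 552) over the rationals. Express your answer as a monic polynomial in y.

y³ + 7y² + 29y + 138

Euclidean algorithm in ℚ[y]:
  y⁴ + 4y³ + 8y² + 51y − 414 = (y⁴ + 11y³ + 57y² + 254y + 552) + (−7y³ − 49y² − 203y − 966)
  y⁴ + 11y³ + 57y² + 254y + 552 = (−(1/7)y − 4/7)(−7y³ − 49y² − 203y − 966) + (0)
Last nonzero remainder: −7y³ − 49y² − 203y − 966. Dividing through by −7 gives the monic gcd y³ + 7y² + 29y + 138.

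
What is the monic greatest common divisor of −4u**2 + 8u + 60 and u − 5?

u − 5

By polynomial division,
  −4u**2 + 8u + 60 = (−4u − 12)(u − 5) + (0)
The last nonzero remainder u − 5 is already monic.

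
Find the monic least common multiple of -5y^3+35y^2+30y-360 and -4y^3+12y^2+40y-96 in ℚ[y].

By polynomial division,
  -5y^3+35y^2+30y-360 = (5/4)(-4y^3+12y^2+40y-96) + (20y^2-20y-240)
  -4y^3+12y^2+40y-96 = (-(1/5)y+2/5)(20y^2-20y-240) + (0)
Last nonzero remainder: 20y^2-20y-240. Dividing through by 20 gives the monic gcd y^2-y-12.
Then lcm(f, g) = f·g / gcd(f, g); expanding and making the result monic gives the answer.

y^4-9y^3+8y^2+84y-144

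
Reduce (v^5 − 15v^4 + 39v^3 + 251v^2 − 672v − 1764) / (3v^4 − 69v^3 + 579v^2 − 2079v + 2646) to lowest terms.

Apply the Euclidean algorithm:
  v^5 − 15v^4 + 39v^3 + 251v^2 − 672v − 1764 = ((1/3)v + 8/3)(3v^4 − 69v^3 + 579v^2 − 2079v + 2646) + (30v^3 − 600v^2 + 3990v − 8820)
  3v^4 − 69v^3 + 579v^2 − 2079v + 2646 = ((1/10)v − 3/10)(30v^3 − 600v^2 + 3990v − 8820) + (0)
Last nonzero remainder: 30v^3 − 600v^2 + 3990v − 8820. Dividing through by 30 gives the monic gcd v^3 − 20v^2 + 133v − 294.
Cancel v^3 − 20v^2 + 133v − 294 from numerator and denominator to get the reduced form.

(v^2 + 5v + 6)/(3v − 9)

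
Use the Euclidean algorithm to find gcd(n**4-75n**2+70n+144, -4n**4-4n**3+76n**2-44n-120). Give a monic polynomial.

By polynomial division,
  n**4-75n**2+70n+144 = (-1/4)(-4n**4-4n**3+76n**2-44n-120) + (-n**3-56n**2+59n+114)
  -4n**4-4n**3+76n**2-44n-120 = (4n-220)(-n**3-56n**2+59n+114) + (-12480n**2+12480n+24960)
  -n**3-56n**2+59n+114 = ((1/12480)n+19/4160)(-12480n**2+12480n+24960) + (0)
Last nonzero remainder: -12480n**2+12480n+24960. Dividing through by -12480 gives the monic gcd n**2-n-2.

n**2-n-2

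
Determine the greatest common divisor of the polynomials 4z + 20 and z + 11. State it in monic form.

1

Euclidean algorithm in ℚ[z]:
  4z + 20 = (4)(z + 11) + (-24)
  z + 11 = (-(1/24)z - 11/24)(-24) + (0)
The last nonzero remainder is the constant -24, so the polynomials are coprime and gcd = 1.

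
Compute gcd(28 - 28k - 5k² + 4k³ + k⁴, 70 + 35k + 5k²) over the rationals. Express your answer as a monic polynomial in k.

14 + 7k + k²

Repeated division with remainder:
  k⁴ + 4k³ - 5k² - 28k + 28 = ((1/5)k² - (3/5)k + 2/5)(5k² + 35k + 70) + (0)
Last nonzero remainder: 5k² + 35k + 70. Dividing through by 5 gives the monic gcd k² + 7k + 14.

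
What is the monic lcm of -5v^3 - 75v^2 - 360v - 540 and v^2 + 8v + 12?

v^4 + 17v^3 + 102v^2 + 252v + 216

Repeated division with remainder:
  -5v^3 - 75v^2 - 360v - 540 = (-5v - 35)(v^2 + 8v + 12) + (-20v - 120)
  v^2 + 8v + 12 = (-(1/20)v - 1/10)(-20v - 120) + (0)
Last nonzero remainder: -20v - 120. Dividing through by -20 gives the monic gcd v + 6.
Then lcm(f, g) = f·g / gcd(f, g); expanding and making the result monic gives the answer.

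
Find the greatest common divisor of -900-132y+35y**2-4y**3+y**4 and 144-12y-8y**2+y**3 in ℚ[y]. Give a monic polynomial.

-6+y

By polynomial division,
  y**4-4y**3+35y**2-132y-900 = (y+4)(y**3-8y**2-12y+144) + (79y**2-228y-1476)
  y**3-8y**2-12y+144 = ((1/79)y-404/6241)(79y**2-228y-1476) + (-(50400/6241)y+302400/6241)
  79y**2-228y-1476 = (-(493039/50400)y-255881/8400)(-(50400/6241)y+302400/6241) + (0)
Last nonzero remainder: -(50400/6241)y+302400/6241. Dividing through by -50400/6241 gives the monic gcd y-6.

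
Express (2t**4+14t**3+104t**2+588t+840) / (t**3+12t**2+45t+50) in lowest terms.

(2t**2+84)/(t+5)

Euclidean algorithm in ℚ[t]:
  2t**4+14t**3+104t**2+588t+840 = (2t-10)(t**3+12t**2+45t+50) + (134t**2+938t+1340)
  t**3+12t**2+45t+50 = ((1/134)t+5/134)(134t**2+938t+1340) + (0)
Last nonzero remainder: 134t**2+938t+1340. Dividing through by 134 gives the monic gcd t**2+7t+10.
Cancel t**2+7t+10 from numerator and denominator to get the reduced form.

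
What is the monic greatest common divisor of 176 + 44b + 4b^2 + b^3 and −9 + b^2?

1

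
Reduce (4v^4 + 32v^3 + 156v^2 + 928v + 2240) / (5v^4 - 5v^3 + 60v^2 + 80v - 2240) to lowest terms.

(4v + 20)/(5v - 20)

Euclidean algorithm in ℚ[v]:
  4v^4 + 32v^3 + 156v^2 + 928v + 2240 = (4/5)(5v^4 - 5v^3 + 60v^2 + 80v - 2240) + (36v^3 + 108v^2 + 864v + 4032)
  5v^4 - 5v^3 + 60v^2 + 80v - 2240 = ((5/36)v - 5/9)(36v^3 + 108v^2 + 864v + 4032) + (0)
Last nonzero remainder: 36v^3 + 108v^2 + 864v + 4032. Dividing through by 36 gives the monic gcd v^3 + 3v^2 + 24v + 112.
Cancel v^3 + 3v^2 + 24v + 112 from numerator and denominator to get the reduced form.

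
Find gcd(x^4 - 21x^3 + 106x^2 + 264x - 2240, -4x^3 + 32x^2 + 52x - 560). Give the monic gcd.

Repeated division with remainder:
  x^4 - 21x^3 + 106x^2 + 264x - 2240 = (-(1/4)x + 13/4)(-4x^3 + 32x^2 + 52x - 560) + (15x^2 - 45x - 420)
  -4x^3 + 32x^2 + 52x - 560 = (-(4/15)x + 4/3)(15x^2 - 45x - 420) + (0)
Last nonzero remainder: 15x^2 - 45x - 420. Dividing through by 15 gives the monic gcd x^2 - 3x - 28.

x^2 - 3x - 28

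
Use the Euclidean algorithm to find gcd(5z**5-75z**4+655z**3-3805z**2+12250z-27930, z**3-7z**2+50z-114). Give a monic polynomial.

z**2-4z+38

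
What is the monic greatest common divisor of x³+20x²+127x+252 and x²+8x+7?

x+7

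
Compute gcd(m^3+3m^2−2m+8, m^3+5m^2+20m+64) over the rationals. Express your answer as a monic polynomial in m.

Euclidean algorithm in ℚ[m]:
  m^3+3m^2−2m+8 = (m^3+5m^2+20m+64) + (−2m^2−22m−56)
  m^3+5m^2+20m+64 = (−(1/2)m+3)(−2m^2−22m−56) + (58m+232)
  −2m^2−22m−56 = (−(1/29)m−7/29)(58m+232) + (0)
Last nonzero remainder: 58m+232. Dividing through by 58 gives the monic gcd m+4.

m+4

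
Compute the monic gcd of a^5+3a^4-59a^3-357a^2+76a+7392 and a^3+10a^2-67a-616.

a^2-a-56

Euclidean algorithm in ℚ[a]:
  a^5+3a^4-59a^3-357a^2+76a+7392 = (a^2-7a+78)(a^3+10a^2-67a-616) + (-990a^2+990a+55440)
  a^3+10a^2-67a-616 = (-(1/990)a-1/90)(-990a^2+990a+55440) + (0)
Last nonzero remainder: -990a^2+990a+55440. Dividing through by -990 gives the monic gcd a^2-a-56.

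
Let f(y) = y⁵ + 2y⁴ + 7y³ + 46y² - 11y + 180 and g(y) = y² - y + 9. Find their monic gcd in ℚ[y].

y² - y + 9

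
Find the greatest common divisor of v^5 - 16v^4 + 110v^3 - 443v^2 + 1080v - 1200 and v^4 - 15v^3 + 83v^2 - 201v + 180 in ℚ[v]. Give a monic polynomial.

v^2 - 9v + 20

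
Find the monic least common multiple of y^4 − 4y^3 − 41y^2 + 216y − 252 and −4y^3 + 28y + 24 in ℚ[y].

y^6 − y^5 − 51y^4 + 85y^3 + 314y^2 − 324y − 504

Repeated division with remainder:
  y^4 − 4y^3 − 41y^2 + 216y − 252 = (−(1/4)y + 1)(−4y^3 + 28y + 24) + (−34y^2 + 194y − 276)
  −4y^3 + 28y + 24 = ((2/17)y + 194/289)(−34y^2 + 194y − 276) + (−(20160/289)y + 60480/289)
  −34y^2 + 194y − 276 = ((4913/10080)y − 6647/5040)(−(20160/289)y + 60480/289) + (0)
Last nonzero remainder: −(20160/289)y + 60480/289. Dividing through by −20160/289 gives the monic gcd y − 3.
Then lcm(f, g) = f·g / gcd(f, g); expanding and making the result monic gives the answer.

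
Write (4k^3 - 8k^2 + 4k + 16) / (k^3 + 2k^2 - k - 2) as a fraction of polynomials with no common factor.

(4k^2 - 12k + 16)/(k^2 + k - 2)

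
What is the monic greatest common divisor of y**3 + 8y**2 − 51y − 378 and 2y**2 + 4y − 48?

y + 6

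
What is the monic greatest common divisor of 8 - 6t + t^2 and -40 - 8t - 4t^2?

1

Repeated division with remainder:
  t^2 - 6t + 8 = (-1/4)(-4t^2 - 8t - 40) + (-8t - 2)
  -4t^2 - 8t - 40 = ((1/2)t + 7/8)(-8t - 2) + (-153/4)
  -8t - 2 = ((32/153)t + 8/153)(-153/4) + (0)
The last nonzero remainder is the constant -153/4, so the polynomials are coprime and gcd = 1.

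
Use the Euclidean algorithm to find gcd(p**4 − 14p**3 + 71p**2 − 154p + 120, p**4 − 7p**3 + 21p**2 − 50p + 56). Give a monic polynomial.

p**2 − 6p + 8

By polynomial division,
  p**4 − 14p**3 + 71p**2 − 154p + 120 = (p**4 − 7p**3 + 21p**2 − 50p + 56) + (−7p**3 + 50p**2 − 104p + 64)
  p**4 − 7p**3 + 21p**2 − 50p + 56 = (−(1/7)p − 1/49)(−7p**3 + 50p**2 − 104p + 64) + ((351/49)p**2 − (2106/49)p + 2808/49)
  −7p**3 + 50p**2 − 104p + 64 = (−(343/351)p + 392/351)((351/49)p**2 − (2106/49)p + 2808/49) + (0)
Last nonzero remainder: (351/49)p**2 − (2106/49)p + 2808/49. Dividing through by 351/49 gives the monic gcd p**2 − 6p + 8.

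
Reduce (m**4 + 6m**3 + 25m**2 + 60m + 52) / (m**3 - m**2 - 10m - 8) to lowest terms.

(m**3 + 4m**2 + 17m + 26)/(m**2 - 3m - 4)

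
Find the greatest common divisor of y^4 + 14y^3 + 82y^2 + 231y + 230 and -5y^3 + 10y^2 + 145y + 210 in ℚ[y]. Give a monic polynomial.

y + 2

Repeated division with remainder:
  y^4 + 14y^3 + 82y^2 + 231y + 230 = (-(1/5)y - 16/5)(-5y^3 + 10y^2 + 145y + 210) + (143y^2 + 737y + 902)
  -5y^3 + 10y^2 + 145y + 210 = (-(5/143)y + 465/1859)(143y^2 + 737y + 902) + (-(1320/169)y - 2640/169)
  143y^2 + 737y + 902 = (-(2197/120)y - 6929/120)(-(1320/169)y - 2640/169) + (0)
Last nonzero remainder: -(1320/169)y - 2640/169. Dividing through by -1320/169 gives the monic gcd y + 2.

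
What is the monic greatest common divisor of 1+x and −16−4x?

Euclidean algorithm in ℚ[x]:
  x+1 = (−1/4)(−4x−16) + (−3)
  −4x−16 = ((4/3)x+16/3)(−3) + (0)
The last nonzero remainder is the constant −3, so the polynomials are coprime and gcd = 1.

1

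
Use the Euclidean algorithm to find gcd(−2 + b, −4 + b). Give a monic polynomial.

By polynomial division,
  b − 2 = (b − 4) + (2)
  b − 4 = ((1/2)b − 2)(2) + (0)
The last nonzero remainder is the constant 2, so the polynomials are coprime and gcd = 1.

1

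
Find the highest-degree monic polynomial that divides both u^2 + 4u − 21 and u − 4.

1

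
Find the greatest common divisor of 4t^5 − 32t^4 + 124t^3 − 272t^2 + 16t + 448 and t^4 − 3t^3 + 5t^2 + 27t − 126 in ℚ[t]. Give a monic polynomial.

By polynomial division,
  4t^5 − 32t^4 + 124t^3 − 272t^2 + 16t + 448 = (4t − 20)(t^4 − 3t^3 + 5t^2 + 27t − 126) + (44t^3 − 280t^2 + 1060t − 2072)
  t^4 − 3t^3 + 5t^2 + 27t − 126 = ((1/44)t + 37/484)(44t^3 − 280t^2 + 1060t − 2072) + ((280/121)t^2 − (840/121)t + 3920/121)
  44t^3 − 280t^2 + 1060t − 2072 = ((1331/70)t − 4477/70)((280/121)t^2 − (840/121)t + 3920/121) + (0)
Last nonzero remainder: (280/121)t^2 − (840/121)t + 3920/121. Dividing through by 280/121 gives the monic gcd t^2 − 3t + 14.

t^2 − 3t + 14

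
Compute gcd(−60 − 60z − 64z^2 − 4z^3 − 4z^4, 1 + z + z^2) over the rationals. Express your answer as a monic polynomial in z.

Euclidean algorithm in ℚ[z]:
  −4z^4 − 4z^3 − 64z^2 − 60z − 60 = (−4z^2 − 60)(z^2 + z + 1) + (0)
The last nonzero remainder z^2 + z + 1 is already monic.

1 + z + z^2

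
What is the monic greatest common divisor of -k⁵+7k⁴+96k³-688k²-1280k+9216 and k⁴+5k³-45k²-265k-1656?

Euclidean algorithm in ℚ[k]:
  -k⁵+7k⁴+96k³-688k²-1280k+9216 = (-k+12)(k⁴+5k³-45k²-265k-1656) + (-9k³-413k²+244k+29088)
  k⁴+5k³-45k²-265k-1656 = (-(1/9)k+368/81)(-9k³-413k²+244k+29088) + ((150535/81)k²+(150535/81)k-1204280/9)
  -9k³-413k²+244k+29088 = (-(729/150535)k-32724/150535)((150535/81)k²+(150535/81)k-1204280/9) + (0)
Last nonzero remainder: (150535/81)k²+(150535/81)k-1204280/9. Dividing through by 150535/81 gives the monic gcd k²+k-72.

k²+k-72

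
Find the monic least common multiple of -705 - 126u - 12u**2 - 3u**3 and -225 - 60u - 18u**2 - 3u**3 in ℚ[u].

Euclidean algorithm in ℚ[u]:
  -3u**3 - 12u**2 - 126u - 705 = (-3u**3 - 18u**2 - 60u - 225) + (6u**2 - 66u - 480)
  -3u**3 - 18u**2 - 60u - 225 = (-(1/2)u - 17/2)(6u**2 - 66u - 480) + (-861u - 4305)
  6u**2 - 66u - 480 = (-(2/287)u + 32/287)(-861u - 4305) + (0)
Last nonzero remainder: -861u - 4305. Dividing through by -861 gives the monic gcd u + 5.
Then lcm(f, g) = f·g / gcd(f, g); expanding and making the result monic gives the answer.

3525 + 865u + 337u**2 + 61u**3 + 5u**4 + u**5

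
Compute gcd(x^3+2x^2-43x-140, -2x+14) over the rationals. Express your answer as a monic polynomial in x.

Apply the Euclidean algorithm:
  x^3+2x^2-43x-140 = (-(1/2)x^2-(9/2)x-10)(-2x+14) + (0)
Last nonzero remainder: -2x+14. Dividing through by -2 gives the monic gcd x-7.

x-7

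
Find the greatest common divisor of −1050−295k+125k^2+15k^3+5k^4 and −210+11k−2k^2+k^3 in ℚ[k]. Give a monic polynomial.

35+4k+k^2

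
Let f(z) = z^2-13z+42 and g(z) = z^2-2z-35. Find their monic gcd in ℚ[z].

z-7

By polynomial division,
  z^2-13z+42 = (z^2-2z-35) + (-11z+77)
  z^2-2z-35 = (-(1/11)z-5/11)(-11z+77) + (0)
Last nonzero remainder: -11z+77. Dividing through by -11 gives the monic gcd z-7.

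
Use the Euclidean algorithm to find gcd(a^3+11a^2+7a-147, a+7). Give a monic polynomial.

a+7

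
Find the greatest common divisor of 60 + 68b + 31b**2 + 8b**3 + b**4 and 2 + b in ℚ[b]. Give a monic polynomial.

Euclidean algorithm in ℚ[b]:
  b**4 + 8b**3 + 31b**2 + 68b + 60 = (b**3 + 6b**2 + 19b + 30)(b + 2) + (0)
The last nonzero remainder b + 2 is already monic.

2 + b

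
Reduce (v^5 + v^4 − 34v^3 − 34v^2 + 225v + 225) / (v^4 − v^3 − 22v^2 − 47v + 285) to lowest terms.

(v^3 + 9v^2 + 23v + 15)/(v^2 + 7v + 19)

Apply the Euclidean algorithm:
  v^5 + v^4 − 34v^3 − 34v^2 + 225v + 225 = (v + 2)(v^4 − v^3 − 22v^2 − 47v + 285) + (−10v^3 + 57v^2 + 34v − 345)
  v^4 − v^3 − 22v^2 − 47v + 285 = (−(1/10)v − 47/100)(−10v^3 + 57v^2 + 34v − 345) + ((819/100)v^2 − (1638/25)v + 2457/20)
  −10v^3 + 57v^2 + 34v − 345 = (−(1000/819)v − 2300/819)((819/100)v^2 − (1638/25)v + 2457/20) + (0)
Last nonzero remainder: (819/100)v^2 − (1638/25)v + 2457/20. Dividing through by 819/100 gives the monic gcd v^2 − 8v + 15.
Cancel v^2 − 8v + 15 from numerator and denominator to get the reduced form.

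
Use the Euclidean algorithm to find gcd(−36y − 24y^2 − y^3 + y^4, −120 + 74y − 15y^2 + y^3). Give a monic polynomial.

−6 + y

Repeated division with remainder:
  y^4 − y^3 − 24y^2 − 36y = (y + 14)(y^3 − 15y^2 + 74y − 120) + (112y^2 − 952y + 1680)
  y^3 − 15y^2 + 74y − 120 = ((1/112)y − 13/224)(112y^2 − 952y + 1680) + ((15/4)y − 45/2)
  112y^2 − 952y + 1680 = ((448/15)y − 224/3)((15/4)y − 45/2) + (0)
Last nonzero remainder: (15/4)y − 45/2. Dividing through by 15/4 gives the monic gcd y − 6.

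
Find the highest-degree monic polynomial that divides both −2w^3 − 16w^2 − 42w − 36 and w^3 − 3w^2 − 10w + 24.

Euclidean algorithm in ℚ[w]:
  −2w^3 − 16w^2 − 42w − 36 = (−2)(w^3 − 3w^2 − 10w + 24) + (−22w^2 − 62w + 12)
  w^3 − 3w^2 − 10w + 24 = (−(1/22)w + 32/121)(−22w^2 − 62w + 12) + ((840/121)w + 2520/121)
  −22w^2 − 62w + 12 = (−(1331/420)w + 121/210)((840/121)w + 2520/121) + (0)
Last nonzero remainder: (840/121)w + 2520/121. Dividing through by 840/121 gives the monic gcd w + 3.

w + 3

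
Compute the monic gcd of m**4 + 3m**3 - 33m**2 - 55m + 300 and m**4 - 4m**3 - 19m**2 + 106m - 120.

m**3 - 2m**2 - 23m + 60

By polynomial division,
  m**4 + 3m**3 - 33m**2 - 55m + 300 = (m**4 - 4m**3 - 19m**2 + 106m - 120) + (7m**3 - 14m**2 - 161m + 420)
  m**4 - 4m**3 - 19m**2 + 106m - 120 = ((1/7)m - 2/7)(7m**3 - 14m**2 - 161m + 420) + (0)
Last nonzero remainder: 7m**3 - 14m**2 - 161m + 420. Dividing through by 7 gives the monic gcd m**3 - 2m**2 - 23m + 60.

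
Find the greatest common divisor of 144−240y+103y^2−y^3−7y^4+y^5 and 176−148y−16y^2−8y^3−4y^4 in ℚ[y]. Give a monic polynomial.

Apply the Euclidean algorithm:
  y^5−7y^4−y^3+103y^2−240y+144 = (−(1/4)y+9/4)(−4y^4−8y^3−16y^2−148y+176) + (13y^3+102y^2+137y−252)
  −4y^4−8y^3−16y^2−148y+176 = (−(4/13)y+304/169)(13y^3+102y^2+137y−252) + (−(26588/169)y^2−(79764/169)y+106352/169)
  13y^3+102y^2+137y−252 = (−(2197/26588)y−10647/26588)(−(26588/169)y^2−(79764/169)y+106352/169) + (0)
Last nonzero remainder: −(26588/169)y^2−(79764/169)y+106352/169. Dividing through by −26588/169 gives the monic gcd y^2+3y−4.

−4+3y+y^2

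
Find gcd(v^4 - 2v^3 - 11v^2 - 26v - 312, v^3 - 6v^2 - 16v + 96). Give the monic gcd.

v^2 - 2v - 24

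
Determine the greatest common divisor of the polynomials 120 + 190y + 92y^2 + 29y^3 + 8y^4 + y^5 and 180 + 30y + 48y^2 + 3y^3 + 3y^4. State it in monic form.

10 + y^2

Euclidean algorithm in ℚ[y]:
  y^5 + 8y^4 + 29y^3 + 92y^2 + 190y + 120 = ((1/3)y + 7/3)(3y^4 + 3y^3 + 48y^2 + 30y + 180) + (6y^3 - 30y^2 + 60y - 300)
  3y^4 + 3y^3 + 48y^2 + 30y + 180 = ((1/2)y + 3)(6y^3 - 30y^2 + 60y - 300) + (108y^2 + 1080)
  6y^3 - 30y^2 + 60y - 300 = ((1/18)y - 5/18)(108y^2 + 1080) + (0)
Last nonzero remainder: 108y^2 + 1080. Dividing through by 108 gives the monic gcd y^2 + 10.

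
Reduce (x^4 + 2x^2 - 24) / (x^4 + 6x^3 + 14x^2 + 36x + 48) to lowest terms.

(x - 2)/(x + 4)

By polynomial division,
  x^4 + 2x^2 - 24 = (x^4 + 6x^3 + 14x^2 + 36x + 48) + (-6x^3 - 12x^2 - 36x - 72)
  x^4 + 6x^3 + 14x^2 + 36x + 48 = (-(1/6)x - 2/3)(-6x^3 - 12x^2 - 36x - 72) + (0)
Last nonzero remainder: -6x^3 - 12x^2 - 36x - 72. Dividing through by -6 gives the monic gcd x^3 + 2x^2 + 6x + 12.
Cancel x^3 + 2x^2 + 6x + 12 from numerator and denominator to get the reduced form.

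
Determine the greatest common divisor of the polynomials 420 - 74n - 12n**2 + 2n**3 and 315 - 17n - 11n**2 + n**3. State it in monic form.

Repeated division with remainder:
  2n**3 - 12n**2 - 74n + 420 = (2)(n**3 - 11n**2 - 17n + 315) + (10n**2 - 40n - 210)
  n**3 - 11n**2 - 17n + 315 = ((1/10)n - 7/10)(10n**2 - 40n - 210) + (-24n + 168)
  10n**2 - 40n - 210 = (-(5/12)n - 5/4)(-24n + 168) + (0)
Last nonzero remainder: -24n + 168. Dividing through by -24 gives the monic gcd n - 7.

-7 + n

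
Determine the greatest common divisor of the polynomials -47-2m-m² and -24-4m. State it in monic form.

Repeated division with remainder:
  -m²-2m-47 = ((1/4)m-1)(-4m-24) + (-71)
  -4m-24 = ((4/71)m+24/71)(-71) + (0)
The last nonzero remainder is the constant -71, so the polynomials are coprime and gcd = 1.

1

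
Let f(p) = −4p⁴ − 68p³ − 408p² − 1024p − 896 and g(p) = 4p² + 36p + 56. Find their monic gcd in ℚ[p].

Repeated division with remainder:
  −4p⁴ − 68p³ − 408p² − 1024p − 896 = (−p² − 8p − 16)(4p² + 36p + 56) + (0)
Last nonzero remainder: 4p² + 36p + 56. Dividing through by 4 gives the monic gcd p² + 9p + 14.

p² + 9p + 14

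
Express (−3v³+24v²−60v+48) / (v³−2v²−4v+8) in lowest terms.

(−3v+12)/(v+2)

Repeated division with remainder:
  −3v³+24v²−60v+48 = (−3)(v³−2v²−4v+8) + (18v²−72v+72)
  v³−2v²−4v+8 = ((1/18)v+1/9)(18v²−72v+72) + (0)
Last nonzero remainder: 18v²−72v+72. Dividing through by 18 gives the monic gcd v²−4v+4.
Cancel v²−4v+4 from numerator and denominator to get the reduced form.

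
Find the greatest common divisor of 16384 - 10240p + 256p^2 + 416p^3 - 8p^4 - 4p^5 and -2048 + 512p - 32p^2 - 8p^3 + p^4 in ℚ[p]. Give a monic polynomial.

-64 + p^2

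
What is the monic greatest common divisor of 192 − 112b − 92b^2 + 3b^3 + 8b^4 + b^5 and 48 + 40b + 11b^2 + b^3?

16 + 8b + b^2

Repeated division with remainder:
  b^5 + 8b^4 + 3b^3 − 92b^2 − 112b + 192 = (b^2 − 3b − 4)(b^3 + 11b^2 + 40b + 48) + (24b^2 + 192b + 384)
  b^3 + 11b^2 + 40b + 48 = ((1/24)b + 1/8)(24b^2 + 192b + 384) + (0)
Last nonzero remainder: 24b^2 + 192b + 384. Dividing through by 24 gives the monic gcd b^2 + 8b + 16.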